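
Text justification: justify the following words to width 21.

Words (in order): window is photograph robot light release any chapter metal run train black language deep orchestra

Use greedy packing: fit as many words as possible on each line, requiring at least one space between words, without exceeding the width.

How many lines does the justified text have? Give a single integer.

Line 1: ['window', 'is', 'photograph'] (min_width=20, slack=1)
Line 2: ['robot', 'light', 'release'] (min_width=19, slack=2)
Line 3: ['any', 'chapter', 'metal', 'run'] (min_width=21, slack=0)
Line 4: ['train', 'black', 'language'] (min_width=20, slack=1)
Line 5: ['deep', 'orchestra'] (min_width=14, slack=7)
Total lines: 5

Answer: 5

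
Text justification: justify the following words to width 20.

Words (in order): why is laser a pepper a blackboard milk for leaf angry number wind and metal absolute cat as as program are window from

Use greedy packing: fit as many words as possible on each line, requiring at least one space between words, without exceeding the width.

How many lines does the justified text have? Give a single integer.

Line 1: ['why', 'is', 'laser', 'a'] (min_width=14, slack=6)
Line 2: ['pepper', 'a', 'blackboard'] (min_width=19, slack=1)
Line 3: ['milk', 'for', 'leaf', 'angry'] (min_width=19, slack=1)
Line 4: ['number', 'wind', 'and'] (min_width=15, slack=5)
Line 5: ['metal', 'absolute', 'cat'] (min_width=18, slack=2)
Line 6: ['as', 'as', 'program', 'are'] (min_width=17, slack=3)
Line 7: ['window', 'from'] (min_width=11, slack=9)
Total lines: 7

Answer: 7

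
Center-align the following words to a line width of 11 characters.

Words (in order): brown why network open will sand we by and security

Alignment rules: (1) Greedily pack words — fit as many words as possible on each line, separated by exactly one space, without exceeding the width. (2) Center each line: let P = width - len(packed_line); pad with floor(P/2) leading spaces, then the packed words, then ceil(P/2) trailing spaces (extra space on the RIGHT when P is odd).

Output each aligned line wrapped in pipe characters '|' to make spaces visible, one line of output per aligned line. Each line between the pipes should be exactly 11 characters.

Line 1: ['brown', 'why'] (min_width=9, slack=2)
Line 2: ['network'] (min_width=7, slack=4)
Line 3: ['open', 'will'] (min_width=9, slack=2)
Line 4: ['sand', 'we', 'by'] (min_width=10, slack=1)
Line 5: ['and'] (min_width=3, slack=8)
Line 6: ['security'] (min_width=8, slack=3)

Answer: | brown why |
|  network  |
| open will |
|sand we by |
|    and    |
| security  |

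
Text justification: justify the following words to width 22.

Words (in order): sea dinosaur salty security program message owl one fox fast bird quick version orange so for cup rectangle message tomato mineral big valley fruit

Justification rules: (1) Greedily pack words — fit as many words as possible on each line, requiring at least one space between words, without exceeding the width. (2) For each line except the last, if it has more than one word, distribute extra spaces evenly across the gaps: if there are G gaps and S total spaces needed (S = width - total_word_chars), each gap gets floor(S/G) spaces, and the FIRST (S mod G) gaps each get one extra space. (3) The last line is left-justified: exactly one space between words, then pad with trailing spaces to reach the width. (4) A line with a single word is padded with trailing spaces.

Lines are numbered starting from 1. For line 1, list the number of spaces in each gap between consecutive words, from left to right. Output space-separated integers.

Answer: 3 3

Derivation:
Line 1: ['sea', 'dinosaur', 'salty'] (min_width=18, slack=4)
Line 2: ['security', 'program'] (min_width=16, slack=6)
Line 3: ['message', 'owl', 'one', 'fox'] (min_width=19, slack=3)
Line 4: ['fast', 'bird', 'quick'] (min_width=15, slack=7)
Line 5: ['version', 'orange', 'so', 'for'] (min_width=21, slack=1)
Line 6: ['cup', 'rectangle', 'message'] (min_width=21, slack=1)
Line 7: ['tomato', 'mineral', 'big'] (min_width=18, slack=4)
Line 8: ['valley', 'fruit'] (min_width=12, slack=10)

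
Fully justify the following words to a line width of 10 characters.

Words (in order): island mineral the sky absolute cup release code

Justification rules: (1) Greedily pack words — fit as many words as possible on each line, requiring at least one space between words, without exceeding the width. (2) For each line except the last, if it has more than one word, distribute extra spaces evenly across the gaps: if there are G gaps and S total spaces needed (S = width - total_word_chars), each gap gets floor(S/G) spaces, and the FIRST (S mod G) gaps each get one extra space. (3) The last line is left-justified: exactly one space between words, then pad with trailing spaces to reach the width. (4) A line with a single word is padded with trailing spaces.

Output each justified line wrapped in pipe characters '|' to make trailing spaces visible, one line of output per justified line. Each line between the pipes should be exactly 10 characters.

Answer: |island    |
|mineral   |
|the    sky|
|absolute  |
|cup       |
|release   |
|code      |

Derivation:
Line 1: ['island'] (min_width=6, slack=4)
Line 2: ['mineral'] (min_width=7, slack=3)
Line 3: ['the', 'sky'] (min_width=7, slack=3)
Line 4: ['absolute'] (min_width=8, slack=2)
Line 5: ['cup'] (min_width=3, slack=7)
Line 6: ['release'] (min_width=7, slack=3)
Line 7: ['code'] (min_width=4, slack=6)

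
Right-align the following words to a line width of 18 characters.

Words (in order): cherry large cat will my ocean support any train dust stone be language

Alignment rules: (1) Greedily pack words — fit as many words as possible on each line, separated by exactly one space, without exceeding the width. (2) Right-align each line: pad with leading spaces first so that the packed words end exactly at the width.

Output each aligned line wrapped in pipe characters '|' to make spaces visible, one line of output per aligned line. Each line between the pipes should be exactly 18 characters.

Line 1: ['cherry', 'large', 'cat'] (min_width=16, slack=2)
Line 2: ['will', 'my', 'ocean'] (min_width=13, slack=5)
Line 3: ['support', 'any', 'train'] (min_width=17, slack=1)
Line 4: ['dust', 'stone', 'be'] (min_width=13, slack=5)
Line 5: ['language'] (min_width=8, slack=10)

Answer: |  cherry large cat|
|     will my ocean|
| support any train|
|     dust stone be|
|          language|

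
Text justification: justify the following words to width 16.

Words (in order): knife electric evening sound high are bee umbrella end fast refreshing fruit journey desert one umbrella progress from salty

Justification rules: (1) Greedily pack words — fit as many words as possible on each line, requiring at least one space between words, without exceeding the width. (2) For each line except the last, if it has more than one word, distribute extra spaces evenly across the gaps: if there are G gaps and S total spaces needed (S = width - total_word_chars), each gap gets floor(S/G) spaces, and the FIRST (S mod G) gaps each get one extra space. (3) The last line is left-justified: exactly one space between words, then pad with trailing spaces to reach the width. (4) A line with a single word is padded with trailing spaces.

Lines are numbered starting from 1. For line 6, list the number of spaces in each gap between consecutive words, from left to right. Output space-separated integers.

Answer: 4

Derivation:
Line 1: ['knife', 'electric'] (min_width=14, slack=2)
Line 2: ['evening', 'sound'] (min_width=13, slack=3)
Line 3: ['high', 'are', 'bee'] (min_width=12, slack=4)
Line 4: ['umbrella', 'end'] (min_width=12, slack=4)
Line 5: ['fast', 'refreshing'] (min_width=15, slack=1)
Line 6: ['fruit', 'journey'] (min_width=13, slack=3)
Line 7: ['desert', 'one'] (min_width=10, slack=6)
Line 8: ['umbrella'] (min_width=8, slack=8)
Line 9: ['progress', 'from'] (min_width=13, slack=3)
Line 10: ['salty'] (min_width=5, slack=11)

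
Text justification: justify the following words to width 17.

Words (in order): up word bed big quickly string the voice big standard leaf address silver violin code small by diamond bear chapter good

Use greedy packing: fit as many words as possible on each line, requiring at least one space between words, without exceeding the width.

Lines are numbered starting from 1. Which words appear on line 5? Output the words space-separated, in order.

Line 1: ['up', 'word', 'bed', 'big'] (min_width=15, slack=2)
Line 2: ['quickly', 'string'] (min_width=14, slack=3)
Line 3: ['the', 'voice', 'big'] (min_width=13, slack=4)
Line 4: ['standard', 'leaf'] (min_width=13, slack=4)
Line 5: ['address', 'silver'] (min_width=14, slack=3)
Line 6: ['violin', 'code', 'small'] (min_width=17, slack=0)
Line 7: ['by', 'diamond', 'bear'] (min_width=15, slack=2)
Line 8: ['chapter', 'good'] (min_width=12, slack=5)

Answer: address silver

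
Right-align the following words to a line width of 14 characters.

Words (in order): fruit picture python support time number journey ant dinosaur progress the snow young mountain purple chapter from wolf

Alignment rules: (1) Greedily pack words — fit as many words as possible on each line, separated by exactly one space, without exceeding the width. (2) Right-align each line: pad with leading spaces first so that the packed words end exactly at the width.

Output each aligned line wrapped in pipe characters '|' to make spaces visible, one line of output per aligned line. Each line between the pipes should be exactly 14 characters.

Answer: | fruit picture|
|python support|
|   time number|
|   journey ant|
|      dinosaur|
|  progress the|
|    snow young|
|      mountain|
|purple chapter|
|     from wolf|

Derivation:
Line 1: ['fruit', 'picture'] (min_width=13, slack=1)
Line 2: ['python', 'support'] (min_width=14, slack=0)
Line 3: ['time', 'number'] (min_width=11, slack=3)
Line 4: ['journey', 'ant'] (min_width=11, slack=3)
Line 5: ['dinosaur'] (min_width=8, slack=6)
Line 6: ['progress', 'the'] (min_width=12, slack=2)
Line 7: ['snow', 'young'] (min_width=10, slack=4)
Line 8: ['mountain'] (min_width=8, slack=6)
Line 9: ['purple', 'chapter'] (min_width=14, slack=0)
Line 10: ['from', 'wolf'] (min_width=9, slack=5)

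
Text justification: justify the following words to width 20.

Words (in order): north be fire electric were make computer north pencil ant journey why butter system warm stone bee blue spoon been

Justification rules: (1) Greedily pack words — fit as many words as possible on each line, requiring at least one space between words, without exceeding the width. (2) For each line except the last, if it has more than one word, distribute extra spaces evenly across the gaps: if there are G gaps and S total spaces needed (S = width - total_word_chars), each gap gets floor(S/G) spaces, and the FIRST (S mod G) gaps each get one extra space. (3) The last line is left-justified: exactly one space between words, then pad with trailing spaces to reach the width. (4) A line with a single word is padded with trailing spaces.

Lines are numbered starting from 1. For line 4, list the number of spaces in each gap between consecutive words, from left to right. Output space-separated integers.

Line 1: ['north', 'be', 'fire'] (min_width=13, slack=7)
Line 2: ['electric', 'were', 'make'] (min_width=18, slack=2)
Line 3: ['computer', 'north'] (min_width=14, slack=6)
Line 4: ['pencil', 'ant', 'journey'] (min_width=18, slack=2)
Line 5: ['why', 'butter', 'system'] (min_width=17, slack=3)
Line 6: ['warm', 'stone', 'bee', 'blue'] (min_width=19, slack=1)
Line 7: ['spoon', 'been'] (min_width=10, slack=10)

Answer: 2 2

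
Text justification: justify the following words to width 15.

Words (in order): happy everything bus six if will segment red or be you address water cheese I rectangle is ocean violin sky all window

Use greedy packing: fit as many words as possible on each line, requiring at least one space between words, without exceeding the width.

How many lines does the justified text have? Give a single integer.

Line 1: ['happy'] (min_width=5, slack=10)
Line 2: ['everything', 'bus'] (min_width=14, slack=1)
Line 3: ['six', 'if', 'will'] (min_width=11, slack=4)
Line 4: ['segment', 'red', 'or'] (min_width=14, slack=1)
Line 5: ['be', 'you', 'address'] (min_width=14, slack=1)
Line 6: ['water', 'cheese', 'I'] (min_width=14, slack=1)
Line 7: ['rectangle', 'is'] (min_width=12, slack=3)
Line 8: ['ocean', 'violin'] (min_width=12, slack=3)
Line 9: ['sky', 'all', 'window'] (min_width=14, slack=1)
Total lines: 9

Answer: 9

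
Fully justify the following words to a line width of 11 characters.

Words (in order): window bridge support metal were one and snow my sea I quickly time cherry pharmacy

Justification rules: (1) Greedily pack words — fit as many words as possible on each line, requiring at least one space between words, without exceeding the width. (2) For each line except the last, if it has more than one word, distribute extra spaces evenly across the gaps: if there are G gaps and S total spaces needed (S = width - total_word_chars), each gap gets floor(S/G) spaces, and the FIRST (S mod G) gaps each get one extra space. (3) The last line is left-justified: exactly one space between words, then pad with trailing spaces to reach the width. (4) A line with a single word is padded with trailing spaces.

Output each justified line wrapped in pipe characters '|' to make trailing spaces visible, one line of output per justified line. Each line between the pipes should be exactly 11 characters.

Line 1: ['window'] (min_width=6, slack=5)
Line 2: ['bridge'] (min_width=6, slack=5)
Line 3: ['support'] (min_width=7, slack=4)
Line 4: ['metal', 'were'] (min_width=10, slack=1)
Line 5: ['one', 'and'] (min_width=7, slack=4)
Line 6: ['snow', 'my', 'sea'] (min_width=11, slack=0)
Line 7: ['I', 'quickly'] (min_width=9, slack=2)
Line 8: ['time', 'cherry'] (min_width=11, slack=0)
Line 9: ['pharmacy'] (min_width=8, slack=3)

Answer: |window     |
|bridge     |
|support    |
|metal  were|
|one     and|
|snow my sea|
|I   quickly|
|time cherry|
|pharmacy   |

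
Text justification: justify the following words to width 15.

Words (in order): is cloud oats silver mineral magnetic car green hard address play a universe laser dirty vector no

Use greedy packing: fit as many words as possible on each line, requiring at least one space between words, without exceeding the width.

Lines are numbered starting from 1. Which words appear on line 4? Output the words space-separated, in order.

Line 1: ['is', 'cloud', 'oats'] (min_width=13, slack=2)
Line 2: ['silver', 'mineral'] (min_width=14, slack=1)
Line 3: ['magnetic', 'car'] (min_width=12, slack=3)
Line 4: ['green', 'hard'] (min_width=10, slack=5)
Line 5: ['address', 'play', 'a'] (min_width=14, slack=1)
Line 6: ['universe', 'laser'] (min_width=14, slack=1)
Line 7: ['dirty', 'vector', 'no'] (min_width=15, slack=0)

Answer: green hard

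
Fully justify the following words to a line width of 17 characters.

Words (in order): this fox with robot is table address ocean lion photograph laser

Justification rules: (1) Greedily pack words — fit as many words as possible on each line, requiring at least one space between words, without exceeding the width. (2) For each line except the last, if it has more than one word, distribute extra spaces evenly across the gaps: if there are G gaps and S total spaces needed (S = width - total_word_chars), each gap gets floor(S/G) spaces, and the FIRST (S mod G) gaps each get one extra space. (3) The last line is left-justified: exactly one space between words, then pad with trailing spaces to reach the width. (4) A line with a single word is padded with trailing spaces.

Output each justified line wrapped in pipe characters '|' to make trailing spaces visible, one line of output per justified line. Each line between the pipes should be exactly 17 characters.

Answer: |this   fox   with|
|robot   is  table|
|address     ocean|
|lion   photograph|
|laser            |

Derivation:
Line 1: ['this', 'fox', 'with'] (min_width=13, slack=4)
Line 2: ['robot', 'is', 'table'] (min_width=14, slack=3)
Line 3: ['address', 'ocean'] (min_width=13, slack=4)
Line 4: ['lion', 'photograph'] (min_width=15, slack=2)
Line 5: ['laser'] (min_width=5, slack=12)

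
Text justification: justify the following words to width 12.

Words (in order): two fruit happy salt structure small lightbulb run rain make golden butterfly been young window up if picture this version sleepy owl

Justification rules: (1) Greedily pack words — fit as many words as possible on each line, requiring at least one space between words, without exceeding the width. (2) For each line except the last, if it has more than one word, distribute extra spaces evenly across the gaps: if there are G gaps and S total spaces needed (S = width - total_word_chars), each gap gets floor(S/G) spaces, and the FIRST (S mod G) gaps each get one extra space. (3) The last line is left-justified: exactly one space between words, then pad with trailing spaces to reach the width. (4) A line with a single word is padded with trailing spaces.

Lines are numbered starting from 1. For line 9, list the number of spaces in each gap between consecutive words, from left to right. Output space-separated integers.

Line 1: ['two', 'fruit'] (min_width=9, slack=3)
Line 2: ['happy', 'salt'] (min_width=10, slack=2)
Line 3: ['structure'] (min_width=9, slack=3)
Line 4: ['small'] (min_width=5, slack=7)
Line 5: ['lightbulb'] (min_width=9, slack=3)
Line 6: ['run', 'rain'] (min_width=8, slack=4)
Line 7: ['make', 'golden'] (min_width=11, slack=1)
Line 8: ['butterfly'] (min_width=9, slack=3)
Line 9: ['been', 'young'] (min_width=10, slack=2)
Line 10: ['window', 'up', 'if'] (min_width=12, slack=0)
Line 11: ['picture', 'this'] (min_width=12, slack=0)
Line 12: ['version'] (min_width=7, slack=5)
Line 13: ['sleepy', 'owl'] (min_width=10, slack=2)

Answer: 3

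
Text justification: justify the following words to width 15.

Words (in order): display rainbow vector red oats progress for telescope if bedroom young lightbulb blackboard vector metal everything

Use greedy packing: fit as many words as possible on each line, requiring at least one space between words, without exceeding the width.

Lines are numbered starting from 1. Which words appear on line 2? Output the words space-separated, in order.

Line 1: ['display', 'rainbow'] (min_width=15, slack=0)
Line 2: ['vector', 'red', 'oats'] (min_width=15, slack=0)
Line 3: ['progress', 'for'] (min_width=12, slack=3)
Line 4: ['telescope', 'if'] (min_width=12, slack=3)
Line 5: ['bedroom', 'young'] (min_width=13, slack=2)
Line 6: ['lightbulb'] (min_width=9, slack=6)
Line 7: ['blackboard'] (min_width=10, slack=5)
Line 8: ['vector', 'metal'] (min_width=12, slack=3)
Line 9: ['everything'] (min_width=10, slack=5)

Answer: vector red oats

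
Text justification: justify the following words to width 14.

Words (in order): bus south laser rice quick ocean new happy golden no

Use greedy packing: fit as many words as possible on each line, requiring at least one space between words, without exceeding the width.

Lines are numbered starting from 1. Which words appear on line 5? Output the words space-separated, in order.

Line 1: ['bus', 'south'] (min_width=9, slack=5)
Line 2: ['laser', 'rice'] (min_width=10, slack=4)
Line 3: ['quick', 'ocean'] (min_width=11, slack=3)
Line 4: ['new', 'happy'] (min_width=9, slack=5)
Line 5: ['golden', 'no'] (min_width=9, slack=5)

Answer: golden no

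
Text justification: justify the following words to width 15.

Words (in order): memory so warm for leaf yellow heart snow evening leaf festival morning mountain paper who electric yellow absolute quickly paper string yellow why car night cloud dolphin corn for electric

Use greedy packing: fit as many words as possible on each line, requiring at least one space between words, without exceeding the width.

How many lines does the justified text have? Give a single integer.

Answer: 15

Derivation:
Line 1: ['memory', 'so', 'warm'] (min_width=14, slack=1)
Line 2: ['for', 'leaf', 'yellow'] (min_width=15, slack=0)
Line 3: ['heart', 'snow'] (min_width=10, slack=5)
Line 4: ['evening', 'leaf'] (min_width=12, slack=3)
Line 5: ['festival'] (min_width=8, slack=7)
Line 6: ['morning'] (min_width=7, slack=8)
Line 7: ['mountain', 'paper'] (min_width=14, slack=1)
Line 8: ['who', 'electric'] (min_width=12, slack=3)
Line 9: ['yellow', 'absolute'] (min_width=15, slack=0)
Line 10: ['quickly', 'paper'] (min_width=13, slack=2)
Line 11: ['string', 'yellow'] (min_width=13, slack=2)
Line 12: ['why', 'car', 'night'] (min_width=13, slack=2)
Line 13: ['cloud', 'dolphin'] (min_width=13, slack=2)
Line 14: ['corn', 'for'] (min_width=8, slack=7)
Line 15: ['electric'] (min_width=8, slack=7)
Total lines: 15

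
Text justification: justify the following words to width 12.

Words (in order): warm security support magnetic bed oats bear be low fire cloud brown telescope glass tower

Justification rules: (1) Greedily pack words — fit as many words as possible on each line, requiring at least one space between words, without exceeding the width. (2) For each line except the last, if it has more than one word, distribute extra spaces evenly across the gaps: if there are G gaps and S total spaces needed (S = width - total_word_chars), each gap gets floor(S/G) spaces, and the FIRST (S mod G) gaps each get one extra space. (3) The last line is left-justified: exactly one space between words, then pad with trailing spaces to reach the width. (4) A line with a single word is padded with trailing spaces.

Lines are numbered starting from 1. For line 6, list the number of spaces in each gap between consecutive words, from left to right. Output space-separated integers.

Line 1: ['warm'] (min_width=4, slack=8)
Line 2: ['security'] (min_width=8, slack=4)
Line 3: ['support'] (min_width=7, slack=5)
Line 4: ['magnetic', 'bed'] (min_width=12, slack=0)
Line 5: ['oats', 'bear', 'be'] (min_width=12, slack=0)
Line 6: ['low', 'fire'] (min_width=8, slack=4)
Line 7: ['cloud', 'brown'] (min_width=11, slack=1)
Line 8: ['telescope'] (min_width=9, slack=3)
Line 9: ['glass', 'tower'] (min_width=11, slack=1)

Answer: 5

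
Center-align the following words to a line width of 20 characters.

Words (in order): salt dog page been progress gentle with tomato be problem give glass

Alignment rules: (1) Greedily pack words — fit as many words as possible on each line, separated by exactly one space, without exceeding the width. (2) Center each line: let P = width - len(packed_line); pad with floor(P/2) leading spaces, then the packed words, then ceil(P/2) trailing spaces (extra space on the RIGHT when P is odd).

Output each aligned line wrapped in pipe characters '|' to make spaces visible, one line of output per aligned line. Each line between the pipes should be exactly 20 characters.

Answer: | salt dog page been |
|progress gentle with|
| tomato be problem  |
|     give glass     |

Derivation:
Line 1: ['salt', 'dog', 'page', 'been'] (min_width=18, slack=2)
Line 2: ['progress', 'gentle', 'with'] (min_width=20, slack=0)
Line 3: ['tomato', 'be', 'problem'] (min_width=17, slack=3)
Line 4: ['give', 'glass'] (min_width=10, slack=10)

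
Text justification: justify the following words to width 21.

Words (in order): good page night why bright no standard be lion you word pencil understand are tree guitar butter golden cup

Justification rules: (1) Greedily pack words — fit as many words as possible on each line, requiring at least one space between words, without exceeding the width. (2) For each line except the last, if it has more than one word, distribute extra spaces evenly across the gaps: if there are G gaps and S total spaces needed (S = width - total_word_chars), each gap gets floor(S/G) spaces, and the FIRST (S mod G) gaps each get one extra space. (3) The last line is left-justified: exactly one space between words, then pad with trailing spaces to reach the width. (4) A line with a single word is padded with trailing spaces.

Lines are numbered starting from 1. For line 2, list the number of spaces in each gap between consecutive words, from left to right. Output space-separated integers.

Answer: 1 1 1

Derivation:
Line 1: ['good', 'page', 'night', 'why'] (min_width=19, slack=2)
Line 2: ['bright', 'no', 'standard', 'be'] (min_width=21, slack=0)
Line 3: ['lion', 'you', 'word', 'pencil'] (min_width=20, slack=1)
Line 4: ['understand', 'are', 'tree'] (min_width=19, slack=2)
Line 5: ['guitar', 'butter', 'golden'] (min_width=20, slack=1)
Line 6: ['cup'] (min_width=3, slack=18)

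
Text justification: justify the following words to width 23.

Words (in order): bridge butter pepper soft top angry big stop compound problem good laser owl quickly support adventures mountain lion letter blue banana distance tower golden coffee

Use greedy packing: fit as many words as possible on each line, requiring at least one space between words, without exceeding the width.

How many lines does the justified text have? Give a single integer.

Answer: 8

Derivation:
Line 1: ['bridge', 'butter', 'pepper'] (min_width=20, slack=3)
Line 2: ['soft', 'top', 'angry', 'big', 'stop'] (min_width=23, slack=0)
Line 3: ['compound', 'problem', 'good'] (min_width=21, slack=2)
Line 4: ['laser', 'owl', 'quickly'] (min_width=17, slack=6)
Line 5: ['support', 'adventures'] (min_width=18, slack=5)
Line 6: ['mountain', 'lion', 'letter'] (min_width=20, slack=3)
Line 7: ['blue', 'banana', 'distance'] (min_width=20, slack=3)
Line 8: ['tower', 'golden', 'coffee'] (min_width=19, slack=4)
Total lines: 8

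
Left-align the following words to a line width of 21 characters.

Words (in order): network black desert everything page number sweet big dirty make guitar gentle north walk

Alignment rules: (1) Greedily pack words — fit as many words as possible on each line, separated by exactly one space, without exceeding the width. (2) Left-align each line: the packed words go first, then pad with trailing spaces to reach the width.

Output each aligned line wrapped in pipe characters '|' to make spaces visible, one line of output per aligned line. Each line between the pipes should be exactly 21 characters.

Line 1: ['network', 'black', 'desert'] (min_width=20, slack=1)
Line 2: ['everything', 'page'] (min_width=15, slack=6)
Line 3: ['number', 'sweet', 'big'] (min_width=16, slack=5)
Line 4: ['dirty', 'make', 'guitar'] (min_width=17, slack=4)
Line 5: ['gentle', 'north', 'walk'] (min_width=17, slack=4)

Answer: |network black desert |
|everything page      |
|number sweet big     |
|dirty make guitar    |
|gentle north walk    |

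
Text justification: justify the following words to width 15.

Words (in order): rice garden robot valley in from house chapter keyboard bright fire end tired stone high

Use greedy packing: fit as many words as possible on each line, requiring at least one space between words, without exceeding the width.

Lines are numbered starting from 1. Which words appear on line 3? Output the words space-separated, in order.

Line 1: ['rice', 'garden'] (min_width=11, slack=4)
Line 2: ['robot', 'valley', 'in'] (min_width=15, slack=0)
Line 3: ['from', 'house'] (min_width=10, slack=5)
Line 4: ['chapter'] (min_width=7, slack=8)
Line 5: ['keyboard', 'bright'] (min_width=15, slack=0)
Line 6: ['fire', 'end', 'tired'] (min_width=14, slack=1)
Line 7: ['stone', 'high'] (min_width=10, slack=5)

Answer: from house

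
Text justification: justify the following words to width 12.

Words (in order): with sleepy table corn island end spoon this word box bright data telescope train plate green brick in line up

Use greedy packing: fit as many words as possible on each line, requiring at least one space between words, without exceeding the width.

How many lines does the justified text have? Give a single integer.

Answer: 10

Derivation:
Line 1: ['with', 'sleepy'] (min_width=11, slack=1)
Line 2: ['table', 'corn'] (min_width=10, slack=2)
Line 3: ['island', 'end'] (min_width=10, slack=2)
Line 4: ['spoon', 'this'] (min_width=10, slack=2)
Line 5: ['word', 'box'] (min_width=8, slack=4)
Line 6: ['bright', 'data'] (min_width=11, slack=1)
Line 7: ['telescope'] (min_width=9, slack=3)
Line 8: ['train', 'plate'] (min_width=11, slack=1)
Line 9: ['green', 'brick'] (min_width=11, slack=1)
Line 10: ['in', 'line', 'up'] (min_width=10, slack=2)
Total lines: 10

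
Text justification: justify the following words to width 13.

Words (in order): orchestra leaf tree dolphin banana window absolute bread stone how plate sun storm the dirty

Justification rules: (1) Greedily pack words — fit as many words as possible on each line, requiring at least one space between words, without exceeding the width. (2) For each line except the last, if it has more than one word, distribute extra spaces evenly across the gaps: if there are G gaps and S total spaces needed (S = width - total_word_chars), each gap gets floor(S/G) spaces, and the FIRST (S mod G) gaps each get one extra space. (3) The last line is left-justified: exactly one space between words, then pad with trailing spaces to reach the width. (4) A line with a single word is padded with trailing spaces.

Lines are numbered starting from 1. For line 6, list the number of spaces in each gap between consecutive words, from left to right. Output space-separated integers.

Line 1: ['orchestra'] (min_width=9, slack=4)
Line 2: ['leaf', 'tree'] (min_width=9, slack=4)
Line 3: ['dolphin'] (min_width=7, slack=6)
Line 4: ['banana', 'window'] (min_width=13, slack=0)
Line 5: ['absolute'] (min_width=8, slack=5)
Line 6: ['bread', 'stone'] (min_width=11, slack=2)
Line 7: ['how', 'plate', 'sun'] (min_width=13, slack=0)
Line 8: ['storm', 'the'] (min_width=9, slack=4)
Line 9: ['dirty'] (min_width=5, slack=8)

Answer: 3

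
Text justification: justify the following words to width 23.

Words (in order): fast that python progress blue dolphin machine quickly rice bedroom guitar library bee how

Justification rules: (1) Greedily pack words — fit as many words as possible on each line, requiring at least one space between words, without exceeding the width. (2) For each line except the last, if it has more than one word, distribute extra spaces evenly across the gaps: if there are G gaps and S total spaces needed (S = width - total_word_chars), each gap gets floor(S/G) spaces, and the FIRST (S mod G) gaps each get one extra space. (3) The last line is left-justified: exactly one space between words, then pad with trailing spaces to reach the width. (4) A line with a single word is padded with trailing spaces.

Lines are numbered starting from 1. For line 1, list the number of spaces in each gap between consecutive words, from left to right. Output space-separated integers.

Answer: 5 4

Derivation:
Line 1: ['fast', 'that', 'python'] (min_width=16, slack=7)
Line 2: ['progress', 'blue', 'dolphin'] (min_width=21, slack=2)
Line 3: ['machine', 'quickly', 'rice'] (min_width=20, slack=3)
Line 4: ['bedroom', 'guitar', 'library'] (min_width=22, slack=1)
Line 5: ['bee', 'how'] (min_width=7, slack=16)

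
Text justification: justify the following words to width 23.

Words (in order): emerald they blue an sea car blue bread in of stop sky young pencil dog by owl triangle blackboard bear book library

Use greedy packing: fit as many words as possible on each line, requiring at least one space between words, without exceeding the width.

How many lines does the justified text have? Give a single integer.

Line 1: ['emerald', 'they', 'blue', 'an'] (min_width=20, slack=3)
Line 2: ['sea', 'car', 'blue', 'bread', 'in'] (min_width=21, slack=2)
Line 3: ['of', 'stop', 'sky', 'young'] (min_width=17, slack=6)
Line 4: ['pencil', 'dog', 'by', 'owl'] (min_width=17, slack=6)
Line 5: ['triangle', 'blackboard'] (min_width=19, slack=4)
Line 6: ['bear', 'book', 'library'] (min_width=17, slack=6)
Total lines: 6

Answer: 6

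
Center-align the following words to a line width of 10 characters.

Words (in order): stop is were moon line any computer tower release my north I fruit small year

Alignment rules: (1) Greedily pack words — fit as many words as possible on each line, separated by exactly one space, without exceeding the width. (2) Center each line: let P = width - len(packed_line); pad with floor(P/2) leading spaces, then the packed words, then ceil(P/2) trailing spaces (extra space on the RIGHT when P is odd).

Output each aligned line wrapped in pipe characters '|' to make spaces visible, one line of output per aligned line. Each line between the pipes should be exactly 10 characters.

Line 1: ['stop', 'is'] (min_width=7, slack=3)
Line 2: ['were', 'moon'] (min_width=9, slack=1)
Line 3: ['line', 'any'] (min_width=8, slack=2)
Line 4: ['computer'] (min_width=8, slack=2)
Line 5: ['tower'] (min_width=5, slack=5)
Line 6: ['release', 'my'] (min_width=10, slack=0)
Line 7: ['north', 'I'] (min_width=7, slack=3)
Line 8: ['fruit'] (min_width=5, slack=5)
Line 9: ['small', 'year'] (min_width=10, slack=0)

Answer: | stop is  |
|were moon |
| line any |
| computer |
|  tower   |
|release my|
| north I  |
|  fruit   |
|small year|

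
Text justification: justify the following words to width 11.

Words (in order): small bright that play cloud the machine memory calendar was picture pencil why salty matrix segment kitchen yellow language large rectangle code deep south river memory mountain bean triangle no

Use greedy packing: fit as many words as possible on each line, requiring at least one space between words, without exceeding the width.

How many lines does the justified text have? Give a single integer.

Line 1: ['small'] (min_width=5, slack=6)
Line 2: ['bright', 'that'] (min_width=11, slack=0)
Line 3: ['play', 'cloud'] (min_width=10, slack=1)
Line 4: ['the', 'machine'] (min_width=11, slack=0)
Line 5: ['memory'] (min_width=6, slack=5)
Line 6: ['calendar'] (min_width=8, slack=3)
Line 7: ['was', 'picture'] (min_width=11, slack=0)
Line 8: ['pencil', 'why'] (min_width=10, slack=1)
Line 9: ['salty'] (min_width=5, slack=6)
Line 10: ['matrix'] (min_width=6, slack=5)
Line 11: ['segment'] (min_width=7, slack=4)
Line 12: ['kitchen'] (min_width=7, slack=4)
Line 13: ['yellow'] (min_width=6, slack=5)
Line 14: ['language'] (min_width=8, slack=3)
Line 15: ['large'] (min_width=5, slack=6)
Line 16: ['rectangle'] (min_width=9, slack=2)
Line 17: ['code', 'deep'] (min_width=9, slack=2)
Line 18: ['south', 'river'] (min_width=11, slack=0)
Line 19: ['memory'] (min_width=6, slack=5)
Line 20: ['mountain'] (min_width=8, slack=3)
Line 21: ['bean'] (min_width=4, slack=7)
Line 22: ['triangle', 'no'] (min_width=11, slack=0)
Total lines: 22

Answer: 22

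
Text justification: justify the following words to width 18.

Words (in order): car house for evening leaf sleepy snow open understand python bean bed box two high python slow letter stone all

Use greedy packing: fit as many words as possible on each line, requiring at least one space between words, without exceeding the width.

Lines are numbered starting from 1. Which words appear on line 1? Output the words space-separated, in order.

Answer: car house for

Derivation:
Line 1: ['car', 'house', 'for'] (min_width=13, slack=5)
Line 2: ['evening', 'leaf'] (min_width=12, slack=6)
Line 3: ['sleepy', 'snow', 'open'] (min_width=16, slack=2)
Line 4: ['understand', 'python'] (min_width=17, slack=1)
Line 5: ['bean', 'bed', 'box', 'two'] (min_width=16, slack=2)
Line 6: ['high', 'python', 'slow'] (min_width=16, slack=2)
Line 7: ['letter', 'stone', 'all'] (min_width=16, slack=2)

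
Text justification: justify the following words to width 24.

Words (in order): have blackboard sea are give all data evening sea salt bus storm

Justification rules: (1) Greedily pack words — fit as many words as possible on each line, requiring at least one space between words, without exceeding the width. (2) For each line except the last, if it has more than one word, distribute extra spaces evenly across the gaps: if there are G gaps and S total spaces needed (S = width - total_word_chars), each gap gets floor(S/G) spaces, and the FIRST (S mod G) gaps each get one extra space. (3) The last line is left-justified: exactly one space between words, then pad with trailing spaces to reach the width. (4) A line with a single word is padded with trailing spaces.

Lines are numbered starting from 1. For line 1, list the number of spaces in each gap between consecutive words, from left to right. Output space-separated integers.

Line 1: ['have', 'blackboard', 'sea', 'are'] (min_width=23, slack=1)
Line 2: ['give', 'all', 'data', 'evening'] (min_width=21, slack=3)
Line 3: ['sea', 'salt', 'bus', 'storm'] (min_width=18, slack=6)

Answer: 2 1 1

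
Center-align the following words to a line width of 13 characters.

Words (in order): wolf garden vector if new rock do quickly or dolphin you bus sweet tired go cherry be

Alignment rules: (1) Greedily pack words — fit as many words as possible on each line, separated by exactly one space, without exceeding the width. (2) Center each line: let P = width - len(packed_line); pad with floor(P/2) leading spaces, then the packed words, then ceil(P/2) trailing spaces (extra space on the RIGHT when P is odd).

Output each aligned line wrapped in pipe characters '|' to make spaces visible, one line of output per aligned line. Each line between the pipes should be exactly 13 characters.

Line 1: ['wolf', 'garden'] (min_width=11, slack=2)
Line 2: ['vector', 'if', 'new'] (min_width=13, slack=0)
Line 3: ['rock', 'do'] (min_width=7, slack=6)
Line 4: ['quickly', 'or'] (min_width=10, slack=3)
Line 5: ['dolphin', 'you'] (min_width=11, slack=2)
Line 6: ['bus', 'sweet'] (min_width=9, slack=4)
Line 7: ['tired', 'go'] (min_width=8, slack=5)
Line 8: ['cherry', 'be'] (min_width=9, slack=4)

Answer: | wolf garden |
|vector if new|
|   rock do   |
| quickly or  |
| dolphin you |
|  bus sweet  |
|  tired go   |
|  cherry be  |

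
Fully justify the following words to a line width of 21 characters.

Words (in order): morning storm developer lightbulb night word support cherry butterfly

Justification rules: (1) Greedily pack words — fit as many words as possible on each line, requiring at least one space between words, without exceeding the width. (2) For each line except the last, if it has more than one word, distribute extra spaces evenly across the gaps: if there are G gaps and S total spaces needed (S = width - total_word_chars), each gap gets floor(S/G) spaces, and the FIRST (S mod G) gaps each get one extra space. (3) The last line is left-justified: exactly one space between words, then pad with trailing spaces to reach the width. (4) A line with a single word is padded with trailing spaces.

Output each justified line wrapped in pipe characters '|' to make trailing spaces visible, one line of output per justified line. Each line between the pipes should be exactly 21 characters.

Line 1: ['morning', 'storm'] (min_width=13, slack=8)
Line 2: ['developer', 'lightbulb'] (min_width=19, slack=2)
Line 3: ['night', 'word', 'support'] (min_width=18, slack=3)
Line 4: ['cherry', 'butterfly'] (min_width=16, slack=5)

Answer: |morning         storm|
|developer   lightbulb|
|night   word  support|
|cherry butterfly     |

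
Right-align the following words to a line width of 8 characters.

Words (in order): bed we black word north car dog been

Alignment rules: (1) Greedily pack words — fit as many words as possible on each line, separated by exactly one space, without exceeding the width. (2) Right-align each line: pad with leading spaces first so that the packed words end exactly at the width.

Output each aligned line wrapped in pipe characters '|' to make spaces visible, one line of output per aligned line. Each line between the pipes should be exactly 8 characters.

Line 1: ['bed', 'we'] (min_width=6, slack=2)
Line 2: ['black'] (min_width=5, slack=3)
Line 3: ['word'] (min_width=4, slack=4)
Line 4: ['north'] (min_width=5, slack=3)
Line 5: ['car', 'dog'] (min_width=7, slack=1)
Line 6: ['been'] (min_width=4, slack=4)

Answer: |  bed we|
|   black|
|    word|
|   north|
| car dog|
|    been|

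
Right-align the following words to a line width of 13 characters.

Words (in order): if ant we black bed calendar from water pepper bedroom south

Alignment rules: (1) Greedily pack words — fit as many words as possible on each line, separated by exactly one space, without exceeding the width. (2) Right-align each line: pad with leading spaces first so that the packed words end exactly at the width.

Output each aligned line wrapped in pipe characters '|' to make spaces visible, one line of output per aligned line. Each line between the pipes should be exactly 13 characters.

Answer: |    if ant we|
|    black bed|
|calendar from|
| water pepper|
|bedroom south|

Derivation:
Line 1: ['if', 'ant', 'we'] (min_width=9, slack=4)
Line 2: ['black', 'bed'] (min_width=9, slack=4)
Line 3: ['calendar', 'from'] (min_width=13, slack=0)
Line 4: ['water', 'pepper'] (min_width=12, slack=1)
Line 5: ['bedroom', 'south'] (min_width=13, slack=0)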